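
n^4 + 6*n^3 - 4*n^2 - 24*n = n*(n - 2)*(n + 2)*(n + 6)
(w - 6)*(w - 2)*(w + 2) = w^3 - 6*w^2 - 4*w + 24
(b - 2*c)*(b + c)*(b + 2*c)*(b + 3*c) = b^4 + 4*b^3*c - b^2*c^2 - 16*b*c^3 - 12*c^4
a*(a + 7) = a^2 + 7*a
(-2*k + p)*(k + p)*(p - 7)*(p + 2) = -2*k^2*p^2 + 10*k^2*p + 28*k^2 - k*p^3 + 5*k*p^2 + 14*k*p + p^4 - 5*p^3 - 14*p^2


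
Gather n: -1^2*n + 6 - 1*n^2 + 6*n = -n^2 + 5*n + 6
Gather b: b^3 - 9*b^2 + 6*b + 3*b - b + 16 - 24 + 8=b^3 - 9*b^2 + 8*b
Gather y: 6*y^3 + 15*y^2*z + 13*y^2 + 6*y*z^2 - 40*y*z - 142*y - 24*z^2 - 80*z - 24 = 6*y^3 + y^2*(15*z + 13) + y*(6*z^2 - 40*z - 142) - 24*z^2 - 80*z - 24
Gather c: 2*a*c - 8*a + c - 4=-8*a + c*(2*a + 1) - 4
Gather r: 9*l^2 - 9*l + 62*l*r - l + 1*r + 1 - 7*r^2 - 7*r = 9*l^2 - 10*l - 7*r^2 + r*(62*l - 6) + 1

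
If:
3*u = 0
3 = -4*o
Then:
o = -3/4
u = 0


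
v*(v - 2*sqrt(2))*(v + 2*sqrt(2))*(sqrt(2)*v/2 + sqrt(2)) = sqrt(2)*v^4/2 + sqrt(2)*v^3 - 4*sqrt(2)*v^2 - 8*sqrt(2)*v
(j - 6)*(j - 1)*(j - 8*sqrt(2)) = j^3 - 8*sqrt(2)*j^2 - 7*j^2 + 6*j + 56*sqrt(2)*j - 48*sqrt(2)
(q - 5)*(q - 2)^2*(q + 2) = q^4 - 7*q^3 + 6*q^2 + 28*q - 40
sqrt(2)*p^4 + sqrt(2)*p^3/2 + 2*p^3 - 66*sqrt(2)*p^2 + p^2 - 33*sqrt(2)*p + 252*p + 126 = (p - 3*sqrt(2))^2*(p + 7*sqrt(2))*(sqrt(2)*p + sqrt(2)/2)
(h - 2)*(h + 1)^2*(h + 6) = h^4 + 6*h^3 - 3*h^2 - 20*h - 12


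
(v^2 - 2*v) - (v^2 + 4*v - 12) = 12 - 6*v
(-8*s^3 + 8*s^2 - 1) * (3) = -24*s^3 + 24*s^2 - 3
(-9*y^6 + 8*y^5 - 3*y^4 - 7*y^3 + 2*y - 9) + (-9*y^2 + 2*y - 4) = -9*y^6 + 8*y^5 - 3*y^4 - 7*y^3 - 9*y^2 + 4*y - 13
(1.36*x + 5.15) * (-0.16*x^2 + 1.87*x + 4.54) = -0.2176*x^3 + 1.7192*x^2 + 15.8049*x + 23.381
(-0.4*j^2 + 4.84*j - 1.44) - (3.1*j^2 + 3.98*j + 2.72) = -3.5*j^2 + 0.86*j - 4.16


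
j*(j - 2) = j^2 - 2*j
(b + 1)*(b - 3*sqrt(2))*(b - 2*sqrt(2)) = b^3 - 5*sqrt(2)*b^2 + b^2 - 5*sqrt(2)*b + 12*b + 12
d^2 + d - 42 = (d - 6)*(d + 7)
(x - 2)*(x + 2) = x^2 - 4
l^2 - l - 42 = (l - 7)*(l + 6)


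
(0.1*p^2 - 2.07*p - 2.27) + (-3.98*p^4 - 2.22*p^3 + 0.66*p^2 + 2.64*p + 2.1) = -3.98*p^4 - 2.22*p^3 + 0.76*p^2 + 0.57*p - 0.17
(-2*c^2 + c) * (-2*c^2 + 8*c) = 4*c^4 - 18*c^3 + 8*c^2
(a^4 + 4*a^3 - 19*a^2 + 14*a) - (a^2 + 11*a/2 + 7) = a^4 + 4*a^3 - 20*a^2 + 17*a/2 - 7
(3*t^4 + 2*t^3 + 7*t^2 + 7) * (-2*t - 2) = -6*t^5 - 10*t^4 - 18*t^3 - 14*t^2 - 14*t - 14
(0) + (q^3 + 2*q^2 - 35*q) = q^3 + 2*q^2 - 35*q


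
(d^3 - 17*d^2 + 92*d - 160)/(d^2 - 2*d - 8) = (d^2 - 13*d + 40)/(d + 2)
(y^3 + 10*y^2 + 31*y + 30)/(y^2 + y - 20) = (y^2 + 5*y + 6)/(y - 4)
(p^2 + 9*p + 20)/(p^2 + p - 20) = (p + 4)/(p - 4)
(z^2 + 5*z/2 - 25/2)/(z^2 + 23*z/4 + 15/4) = 2*(2*z - 5)/(4*z + 3)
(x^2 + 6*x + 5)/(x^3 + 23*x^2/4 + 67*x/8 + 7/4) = 8*(x^2 + 6*x + 5)/(8*x^3 + 46*x^2 + 67*x + 14)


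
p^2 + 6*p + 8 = (p + 2)*(p + 4)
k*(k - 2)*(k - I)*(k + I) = k^4 - 2*k^3 + k^2 - 2*k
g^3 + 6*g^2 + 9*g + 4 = (g + 1)^2*(g + 4)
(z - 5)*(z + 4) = z^2 - z - 20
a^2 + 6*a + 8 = (a + 2)*(a + 4)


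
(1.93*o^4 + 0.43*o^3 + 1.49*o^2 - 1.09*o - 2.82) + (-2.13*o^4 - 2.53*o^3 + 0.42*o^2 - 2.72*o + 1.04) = -0.2*o^4 - 2.1*o^3 + 1.91*o^2 - 3.81*o - 1.78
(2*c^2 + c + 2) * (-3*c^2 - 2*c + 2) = -6*c^4 - 7*c^3 - 4*c^2 - 2*c + 4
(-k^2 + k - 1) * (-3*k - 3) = 3*k^3 + 3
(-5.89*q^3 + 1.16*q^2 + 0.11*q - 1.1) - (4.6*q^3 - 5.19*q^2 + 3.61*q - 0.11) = -10.49*q^3 + 6.35*q^2 - 3.5*q - 0.99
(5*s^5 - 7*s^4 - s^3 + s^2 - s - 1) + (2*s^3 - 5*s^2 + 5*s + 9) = 5*s^5 - 7*s^4 + s^3 - 4*s^2 + 4*s + 8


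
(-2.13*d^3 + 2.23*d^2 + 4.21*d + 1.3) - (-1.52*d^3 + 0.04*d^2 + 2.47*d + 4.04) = -0.61*d^3 + 2.19*d^2 + 1.74*d - 2.74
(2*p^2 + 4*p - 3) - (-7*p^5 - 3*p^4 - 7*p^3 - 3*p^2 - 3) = 7*p^5 + 3*p^4 + 7*p^3 + 5*p^2 + 4*p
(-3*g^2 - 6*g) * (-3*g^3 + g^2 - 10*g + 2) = 9*g^5 + 15*g^4 + 24*g^3 + 54*g^2 - 12*g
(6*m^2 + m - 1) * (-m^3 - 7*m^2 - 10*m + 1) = -6*m^5 - 43*m^4 - 66*m^3 + 3*m^2 + 11*m - 1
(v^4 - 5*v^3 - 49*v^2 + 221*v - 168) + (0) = v^4 - 5*v^3 - 49*v^2 + 221*v - 168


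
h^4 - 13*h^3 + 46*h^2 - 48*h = h*(h - 8)*(h - 3)*(h - 2)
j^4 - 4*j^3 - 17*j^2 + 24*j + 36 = (j - 6)*(j - 2)*(j + 1)*(j + 3)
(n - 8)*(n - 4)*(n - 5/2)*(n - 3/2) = n^4 - 16*n^3 + 335*n^2/4 - 173*n + 120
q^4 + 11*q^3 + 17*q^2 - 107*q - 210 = (q - 3)*(q + 2)*(q + 5)*(q + 7)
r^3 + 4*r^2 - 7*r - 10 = (r - 2)*(r + 1)*(r + 5)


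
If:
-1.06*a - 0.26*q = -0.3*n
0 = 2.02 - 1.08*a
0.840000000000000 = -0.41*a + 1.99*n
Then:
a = 1.87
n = 0.81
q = -6.69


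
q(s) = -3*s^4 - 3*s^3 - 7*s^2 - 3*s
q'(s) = -12*s^3 - 9*s^2 - 14*s - 3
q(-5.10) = -1798.38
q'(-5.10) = 1426.12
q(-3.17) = -268.21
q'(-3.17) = 333.20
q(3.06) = -423.71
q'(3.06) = -473.94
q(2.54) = -226.81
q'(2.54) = -293.27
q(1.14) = -22.03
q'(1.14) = -48.43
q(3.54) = -702.55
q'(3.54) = -697.69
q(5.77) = -4151.91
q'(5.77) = -2688.62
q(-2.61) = -125.73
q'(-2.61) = 185.59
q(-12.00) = -57996.00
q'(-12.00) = 19605.00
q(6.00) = -4806.00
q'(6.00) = -3003.00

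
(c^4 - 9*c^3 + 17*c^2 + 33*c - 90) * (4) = 4*c^4 - 36*c^3 + 68*c^2 + 132*c - 360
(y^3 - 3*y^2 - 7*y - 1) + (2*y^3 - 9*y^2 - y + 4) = 3*y^3 - 12*y^2 - 8*y + 3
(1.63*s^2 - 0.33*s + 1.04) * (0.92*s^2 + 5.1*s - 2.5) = 1.4996*s^4 + 8.0094*s^3 - 4.8012*s^2 + 6.129*s - 2.6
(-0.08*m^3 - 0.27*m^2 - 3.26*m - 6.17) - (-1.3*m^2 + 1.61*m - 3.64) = -0.08*m^3 + 1.03*m^2 - 4.87*m - 2.53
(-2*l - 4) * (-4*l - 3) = 8*l^2 + 22*l + 12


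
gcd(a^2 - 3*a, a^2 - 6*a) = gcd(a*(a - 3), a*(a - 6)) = a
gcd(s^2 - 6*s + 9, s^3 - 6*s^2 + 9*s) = s^2 - 6*s + 9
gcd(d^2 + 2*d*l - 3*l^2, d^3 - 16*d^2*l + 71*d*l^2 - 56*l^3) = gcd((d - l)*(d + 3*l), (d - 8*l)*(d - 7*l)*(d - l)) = d - l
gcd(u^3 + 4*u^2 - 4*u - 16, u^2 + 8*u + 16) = u + 4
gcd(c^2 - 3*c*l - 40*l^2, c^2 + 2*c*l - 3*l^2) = 1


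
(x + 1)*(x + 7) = x^2 + 8*x + 7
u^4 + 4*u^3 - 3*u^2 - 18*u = u*(u - 2)*(u + 3)^2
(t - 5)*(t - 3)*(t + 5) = t^3 - 3*t^2 - 25*t + 75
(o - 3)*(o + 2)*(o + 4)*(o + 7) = o^4 + 10*o^3 + 11*o^2 - 94*o - 168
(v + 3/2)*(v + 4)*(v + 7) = v^3 + 25*v^2/2 + 89*v/2 + 42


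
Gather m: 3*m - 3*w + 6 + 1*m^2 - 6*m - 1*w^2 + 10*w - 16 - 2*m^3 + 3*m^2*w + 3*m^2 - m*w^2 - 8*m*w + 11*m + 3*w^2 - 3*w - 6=-2*m^3 + m^2*(3*w + 4) + m*(-w^2 - 8*w + 8) + 2*w^2 + 4*w - 16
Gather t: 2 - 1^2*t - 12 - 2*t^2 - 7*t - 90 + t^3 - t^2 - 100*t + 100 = t^3 - 3*t^2 - 108*t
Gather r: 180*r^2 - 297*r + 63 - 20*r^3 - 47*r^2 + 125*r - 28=-20*r^3 + 133*r^2 - 172*r + 35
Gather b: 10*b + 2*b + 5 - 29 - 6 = 12*b - 30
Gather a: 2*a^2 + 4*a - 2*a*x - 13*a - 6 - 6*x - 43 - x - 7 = 2*a^2 + a*(-2*x - 9) - 7*x - 56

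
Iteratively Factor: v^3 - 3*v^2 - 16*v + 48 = (v - 4)*(v^2 + v - 12) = (v - 4)*(v + 4)*(v - 3)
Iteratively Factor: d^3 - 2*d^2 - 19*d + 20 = (d - 1)*(d^2 - d - 20) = (d - 1)*(d + 4)*(d - 5)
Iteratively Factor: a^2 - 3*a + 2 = (a - 1)*(a - 2)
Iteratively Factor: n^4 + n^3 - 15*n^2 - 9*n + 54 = (n - 2)*(n^3 + 3*n^2 - 9*n - 27) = (n - 3)*(n - 2)*(n^2 + 6*n + 9) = (n - 3)*(n - 2)*(n + 3)*(n + 3)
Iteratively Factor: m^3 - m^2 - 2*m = (m - 2)*(m^2 + m) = (m - 2)*(m + 1)*(m)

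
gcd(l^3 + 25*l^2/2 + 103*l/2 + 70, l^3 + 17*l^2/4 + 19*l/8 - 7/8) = l + 7/2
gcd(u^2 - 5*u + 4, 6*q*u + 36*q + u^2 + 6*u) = 1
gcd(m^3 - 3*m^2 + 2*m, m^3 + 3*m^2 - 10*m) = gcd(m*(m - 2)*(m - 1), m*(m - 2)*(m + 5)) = m^2 - 2*m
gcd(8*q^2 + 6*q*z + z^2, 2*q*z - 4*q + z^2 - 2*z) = 2*q + z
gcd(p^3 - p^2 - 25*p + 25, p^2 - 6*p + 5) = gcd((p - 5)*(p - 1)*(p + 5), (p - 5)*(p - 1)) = p^2 - 6*p + 5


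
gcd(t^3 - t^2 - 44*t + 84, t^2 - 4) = t - 2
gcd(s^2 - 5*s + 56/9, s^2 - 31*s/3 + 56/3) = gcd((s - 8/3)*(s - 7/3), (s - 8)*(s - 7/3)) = s - 7/3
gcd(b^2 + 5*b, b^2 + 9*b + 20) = b + 5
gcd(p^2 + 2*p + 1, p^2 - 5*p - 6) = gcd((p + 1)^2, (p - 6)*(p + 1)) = p + 1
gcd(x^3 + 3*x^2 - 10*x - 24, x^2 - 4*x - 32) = x + 4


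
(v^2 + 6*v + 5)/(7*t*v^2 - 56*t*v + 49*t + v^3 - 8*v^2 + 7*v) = (v^2 + 6*v + 5)/(7*t*v^2 - 56*t*v + 49*t + v^3 - 8*v^2 + 7*v)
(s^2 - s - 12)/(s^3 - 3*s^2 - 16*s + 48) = (s + 3)/(s^2 + s - 12)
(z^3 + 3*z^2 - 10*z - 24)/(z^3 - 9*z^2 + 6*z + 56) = (z^2 + z - 12)/(z^2 - 11*z + 28)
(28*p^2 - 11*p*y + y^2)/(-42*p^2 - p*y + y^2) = (-4*p + y)/(6*p + y)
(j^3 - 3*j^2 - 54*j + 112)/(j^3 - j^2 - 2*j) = (j^2 - j - 56)/(j*(j + 1))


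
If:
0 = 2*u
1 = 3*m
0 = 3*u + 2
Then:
No Solution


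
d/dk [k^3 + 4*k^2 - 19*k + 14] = 3*k^2 + 8*k - 19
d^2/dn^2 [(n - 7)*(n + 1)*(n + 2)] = 6*n - 8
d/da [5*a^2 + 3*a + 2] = 10*a + 3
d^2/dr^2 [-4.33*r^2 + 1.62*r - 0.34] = -8.66000000000000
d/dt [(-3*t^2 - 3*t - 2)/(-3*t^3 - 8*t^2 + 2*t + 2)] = (-9*t^4 - 18*t^3 - 48*t^2 - 44*t - 2)/(9*t^6 + 48*t^5 + 52*t^4 - 44*t^3 - 28*t^2 + 8*t + 4)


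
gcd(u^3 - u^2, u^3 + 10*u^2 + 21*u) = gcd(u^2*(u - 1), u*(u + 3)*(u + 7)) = u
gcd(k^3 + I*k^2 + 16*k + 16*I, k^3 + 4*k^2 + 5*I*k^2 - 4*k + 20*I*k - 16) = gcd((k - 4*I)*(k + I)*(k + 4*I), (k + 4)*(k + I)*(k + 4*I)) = k^2 + 5*I*k - 4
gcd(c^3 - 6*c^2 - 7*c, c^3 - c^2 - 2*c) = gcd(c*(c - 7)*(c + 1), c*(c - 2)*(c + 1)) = c^2 + c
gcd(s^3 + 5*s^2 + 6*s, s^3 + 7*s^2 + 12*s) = s^2 + 3*s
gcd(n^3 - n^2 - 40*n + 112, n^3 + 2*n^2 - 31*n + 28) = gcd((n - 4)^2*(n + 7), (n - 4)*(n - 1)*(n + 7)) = n^2 + 3*n - 28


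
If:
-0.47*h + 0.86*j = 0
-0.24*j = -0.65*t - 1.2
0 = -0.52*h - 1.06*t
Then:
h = 2.67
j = 1.46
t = -1.31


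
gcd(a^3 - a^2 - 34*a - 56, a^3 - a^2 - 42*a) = a - 7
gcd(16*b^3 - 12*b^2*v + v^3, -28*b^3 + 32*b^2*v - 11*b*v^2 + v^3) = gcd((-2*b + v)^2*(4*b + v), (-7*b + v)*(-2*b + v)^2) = 4*b^2 - 4*b*v + v^2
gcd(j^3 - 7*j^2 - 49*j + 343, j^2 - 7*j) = j - 7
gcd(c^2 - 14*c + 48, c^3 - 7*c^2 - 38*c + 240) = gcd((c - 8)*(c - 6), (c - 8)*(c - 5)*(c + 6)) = c - 8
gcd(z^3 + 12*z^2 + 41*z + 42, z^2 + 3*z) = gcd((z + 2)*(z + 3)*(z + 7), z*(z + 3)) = z + 3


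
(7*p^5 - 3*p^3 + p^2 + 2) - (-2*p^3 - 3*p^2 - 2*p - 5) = 7*p^5 - p^3 + 4*p^2 + 2*p + 7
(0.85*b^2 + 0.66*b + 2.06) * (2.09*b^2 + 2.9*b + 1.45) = 1.7765*b^4 + 3.8444*b^3 + 7.4519*b^2 + 6.931*b + 2.987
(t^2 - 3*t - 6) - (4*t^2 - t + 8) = -3*t^2 - 2*t - 14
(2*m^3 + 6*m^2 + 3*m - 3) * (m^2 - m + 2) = 2*m^5 + 4*m^4 + m^3 + 6*m^2 + 9*m - 6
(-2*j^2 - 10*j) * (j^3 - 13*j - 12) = -2*j^5 - 10*j^4 + 26*j^3 + 154*j^2 + 120*j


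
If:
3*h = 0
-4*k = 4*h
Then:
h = 0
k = 0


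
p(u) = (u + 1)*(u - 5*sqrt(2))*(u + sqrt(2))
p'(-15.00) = 799.05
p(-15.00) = -4197.94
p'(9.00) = 143.52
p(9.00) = 200.88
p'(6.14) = 40.26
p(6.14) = -50.22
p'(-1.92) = 13.28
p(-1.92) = -4.18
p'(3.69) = -9.18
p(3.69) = -80.94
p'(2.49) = -20.25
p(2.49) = -62.42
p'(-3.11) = 42.33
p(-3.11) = -36.43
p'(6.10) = 39.16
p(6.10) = -51.81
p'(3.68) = -9.30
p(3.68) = -80.85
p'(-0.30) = -12.59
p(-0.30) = -5.75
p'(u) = (u + 1)*(u - 5*sqrt(2)) + (u + 1)*(u + sqrt(2)) + (u - 5*sqrt(2))*(u + sqrt(2))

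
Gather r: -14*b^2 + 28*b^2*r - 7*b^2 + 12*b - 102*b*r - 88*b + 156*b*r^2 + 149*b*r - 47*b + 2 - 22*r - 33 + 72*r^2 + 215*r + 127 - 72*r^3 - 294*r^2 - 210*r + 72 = -21*b^2 - 123*b - 72*r^3 + r^2*(156*b - 222) + r*(28*b^2 + 47*b - 17) + 168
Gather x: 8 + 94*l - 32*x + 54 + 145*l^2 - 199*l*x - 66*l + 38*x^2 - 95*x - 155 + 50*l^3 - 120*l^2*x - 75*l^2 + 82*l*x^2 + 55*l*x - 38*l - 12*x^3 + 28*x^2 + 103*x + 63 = 50*l^3 + 70*l^2 - 10*l - 12*x^3 + x^2*(82*l + 66) + x*(-120*l^2 - 144*l - 24) - 30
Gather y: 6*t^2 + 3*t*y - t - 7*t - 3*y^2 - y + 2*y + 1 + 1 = 6*t^2 - 8*t - 3*y^2 + y*(3*t + 1) + 2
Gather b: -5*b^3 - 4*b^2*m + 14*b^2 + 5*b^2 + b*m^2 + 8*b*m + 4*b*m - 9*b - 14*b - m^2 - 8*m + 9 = -5*b^3 + b^2*(19 - 4*m) + b*(m^2 + 12*m - 23) - m^2 - 8*m + 9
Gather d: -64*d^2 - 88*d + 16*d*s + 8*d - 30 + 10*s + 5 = -64*d^2 + d*(16*s - 80) + 10*s - 25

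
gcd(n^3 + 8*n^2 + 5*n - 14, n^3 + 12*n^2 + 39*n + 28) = n + 7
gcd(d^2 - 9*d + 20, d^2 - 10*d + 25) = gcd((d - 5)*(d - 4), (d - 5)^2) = d - 5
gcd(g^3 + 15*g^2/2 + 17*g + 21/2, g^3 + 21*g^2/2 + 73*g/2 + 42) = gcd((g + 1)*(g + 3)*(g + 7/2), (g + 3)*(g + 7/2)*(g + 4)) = g^2 + 13*g/2 + 21/2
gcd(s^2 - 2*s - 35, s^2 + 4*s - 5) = s + 5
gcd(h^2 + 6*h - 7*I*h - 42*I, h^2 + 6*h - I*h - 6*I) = h + 6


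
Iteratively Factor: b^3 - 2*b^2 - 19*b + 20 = (b - 1)*(b^2 - b - 20) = (b - 1)*(b + 4)*(b - 5)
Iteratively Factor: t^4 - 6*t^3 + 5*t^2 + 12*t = (t)*(t^3 - 6*t^2 + 5*t + 12) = t*(t - 3)*(t^2 - 3*t - 4) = t*(t - 3)*(t + 1)*(t - 4)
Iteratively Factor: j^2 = (j)*(j)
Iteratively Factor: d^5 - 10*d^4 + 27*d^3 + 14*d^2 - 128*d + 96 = (d - 1)*(d^4 - 9*d^3 + 18*d^2 + 32*d - 96) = (d - 4)*(d - 1)*(d^3 - 5*d^2 - 2*d + 24) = (d - 4)*(d - 3)*(d - 1)*(d^2 - 2*d - 8) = (d - 4)*(d - 3)*(d - 1)*(d + 2)*(d - 4)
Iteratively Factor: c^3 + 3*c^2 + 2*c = (c + 2)*(c^2 + c) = c*(c + 2)*(c + 1)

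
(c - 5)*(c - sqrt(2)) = c^2 - 5*c - sqrt(2)*c + 5*sqrt(2)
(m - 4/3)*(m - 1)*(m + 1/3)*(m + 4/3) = m^4 - 2*m^3/3 - 19*m^2/9 + 32*m/27 + 16/27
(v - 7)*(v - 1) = v^2 - 8*v + 7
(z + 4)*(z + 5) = z^2 + 9*z + 20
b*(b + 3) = b^2 + 3*b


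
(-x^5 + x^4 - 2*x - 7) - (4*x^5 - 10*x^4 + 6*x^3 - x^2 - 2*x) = -5*x^5 + 11*x^4 - 6*x^3 + x^2 - 7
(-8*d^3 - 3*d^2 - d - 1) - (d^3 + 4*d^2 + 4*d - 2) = -9*d^3 - 7*d^2 - 5*d + 1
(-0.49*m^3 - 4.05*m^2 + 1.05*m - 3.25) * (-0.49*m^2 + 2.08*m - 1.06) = 0.2401*m^5 + 0.9653*m^4 - 8.4191*m^3 + 8.0695*m^2 - 7.873*m + 3.445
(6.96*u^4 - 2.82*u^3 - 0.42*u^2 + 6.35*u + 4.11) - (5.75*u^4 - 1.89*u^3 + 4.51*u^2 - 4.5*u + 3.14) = 1.21*u^4 - 0.93*u^3 - 4.93*u^2 + 10.85*u + 0.97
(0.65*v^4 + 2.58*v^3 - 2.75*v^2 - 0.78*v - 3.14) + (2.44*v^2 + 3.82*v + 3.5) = 0.65*v^4 + 2.58*v^3 - 0.31*v^2 + 3.04*v + 0.36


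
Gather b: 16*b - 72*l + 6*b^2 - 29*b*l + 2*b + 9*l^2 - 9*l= 6*b^2 + b*(18 - 29*l) + 9*l^2 - 81*l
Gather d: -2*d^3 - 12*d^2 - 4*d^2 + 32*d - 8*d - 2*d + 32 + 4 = -2*d^3 - 16*d^2 + 22*d + 36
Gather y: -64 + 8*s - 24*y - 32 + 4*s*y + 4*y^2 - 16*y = 8*s + 4*y^2 + y*(4*s - 40) - 96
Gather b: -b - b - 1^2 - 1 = -2*b - 2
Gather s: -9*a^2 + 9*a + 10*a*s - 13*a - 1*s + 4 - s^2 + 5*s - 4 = -9*a^2 - 4*a - s^2 + s*(10*a + 4)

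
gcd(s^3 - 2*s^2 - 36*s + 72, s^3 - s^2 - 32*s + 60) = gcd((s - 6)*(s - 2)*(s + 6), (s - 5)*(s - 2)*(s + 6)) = s^2 + 4*s - 12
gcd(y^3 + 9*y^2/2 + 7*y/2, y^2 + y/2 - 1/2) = y + 1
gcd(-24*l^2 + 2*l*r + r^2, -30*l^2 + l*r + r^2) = 6*l + r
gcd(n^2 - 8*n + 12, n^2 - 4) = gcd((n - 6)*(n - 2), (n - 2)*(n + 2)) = n - 2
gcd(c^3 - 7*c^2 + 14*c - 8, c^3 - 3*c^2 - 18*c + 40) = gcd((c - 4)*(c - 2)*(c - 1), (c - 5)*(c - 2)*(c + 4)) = c - 2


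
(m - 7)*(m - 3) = m^2 - 10*m + 21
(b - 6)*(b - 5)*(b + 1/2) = b^3 - 21*b^2/2 + 49*b/2 + 15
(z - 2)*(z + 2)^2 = z^3 + 2*z^2 - 4*z - 8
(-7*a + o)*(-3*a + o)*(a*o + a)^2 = 21*a^4*o^2 + 42*a^4*o + 21*a^4 - 10*a^3*o^3 - 20*a^3*o^2 - 10*a^3*o + a^2*o^4 + 2*a^2*o^3 + a^2*o^2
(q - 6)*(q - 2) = q^2 - 8*q + 12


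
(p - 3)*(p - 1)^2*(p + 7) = p^4 + 2*p^3 - 28*p^2 + 46*p - 21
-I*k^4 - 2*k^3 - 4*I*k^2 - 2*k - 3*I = (k - 3*I)*(k - I)*(k + I)*(-I*k + 1)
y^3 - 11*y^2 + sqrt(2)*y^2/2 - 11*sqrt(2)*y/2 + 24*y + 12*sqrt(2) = (y - 8)*(y - 3)*(y + sqrt(2)/2)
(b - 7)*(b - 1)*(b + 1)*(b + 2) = b^4 - 5*b^3 - 15*b^2 + 5*b + 14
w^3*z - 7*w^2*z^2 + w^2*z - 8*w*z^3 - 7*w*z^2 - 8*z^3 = (w - 8*z)*(w + z)*(w*z + z)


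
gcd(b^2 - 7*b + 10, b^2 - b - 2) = b - 2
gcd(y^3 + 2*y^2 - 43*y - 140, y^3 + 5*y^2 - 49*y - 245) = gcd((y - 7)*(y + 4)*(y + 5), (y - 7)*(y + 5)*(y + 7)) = y^2 - 2*y - 35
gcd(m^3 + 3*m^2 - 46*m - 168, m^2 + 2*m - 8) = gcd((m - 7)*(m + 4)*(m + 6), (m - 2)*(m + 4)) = m + 4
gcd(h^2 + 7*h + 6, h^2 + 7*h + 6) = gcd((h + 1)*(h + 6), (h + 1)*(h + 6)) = h^2 + 7*h + 6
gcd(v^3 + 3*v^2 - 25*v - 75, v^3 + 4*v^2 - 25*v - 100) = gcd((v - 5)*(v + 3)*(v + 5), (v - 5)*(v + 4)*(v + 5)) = v^2 - 25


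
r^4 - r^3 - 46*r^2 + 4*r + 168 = (r - 7)*(r - 2)*(r + 2)*(r + 6)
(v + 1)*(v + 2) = v^2 + 3*v + 2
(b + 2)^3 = b^3 + 6*b^2 + 12*b + 8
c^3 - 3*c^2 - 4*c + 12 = (c - 3)*(c - 2)*(c + 2)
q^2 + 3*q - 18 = (q - 3)*(q + 6)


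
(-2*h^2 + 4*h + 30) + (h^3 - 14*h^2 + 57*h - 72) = h^3 - 16*h^2 + 61*h - 42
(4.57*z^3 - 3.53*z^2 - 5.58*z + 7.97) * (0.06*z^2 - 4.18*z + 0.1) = 0.2742*z^5 - 19.3144*z^4 + 14.8776*z^3 + 23.4496*z^2 - 33.8726*z + 0.797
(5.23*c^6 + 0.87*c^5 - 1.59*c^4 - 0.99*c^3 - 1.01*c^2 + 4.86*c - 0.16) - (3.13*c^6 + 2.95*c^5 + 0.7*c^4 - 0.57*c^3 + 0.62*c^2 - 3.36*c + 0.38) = 2.1*c^6 - 2.08*c^5 - 2.29*c^4 - 0.42*c^3 - 1.63*c^2 + 8.22*c - 0.54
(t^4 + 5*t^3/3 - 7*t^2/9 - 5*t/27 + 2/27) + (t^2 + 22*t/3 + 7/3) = t^4 + 5*t^3/3 + 2*t^2/9 + 193*t/27 + 65/27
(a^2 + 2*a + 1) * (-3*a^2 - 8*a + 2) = -3*a^4 - 14*a^3 - 17*a^2 - 4*a + 2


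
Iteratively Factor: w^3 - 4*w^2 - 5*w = (w + 1)*(w^2 - 5*w) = (w - 5)*(w + 1)*(w)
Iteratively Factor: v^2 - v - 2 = (v - 2)*(v + 1)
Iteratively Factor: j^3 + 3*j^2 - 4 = (j + 2)*(j^2 + j - 2) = (j + 2)^2*(j - 1)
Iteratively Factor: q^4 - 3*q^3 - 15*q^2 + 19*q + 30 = (q + 3)*(q^3 - 6*q^2 + 3*q + 10) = (q - 2)*(q + 3)*(q^2 - 4*q - 5) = (q - 5)*(q - 2)*(q + 3)*(q + 1)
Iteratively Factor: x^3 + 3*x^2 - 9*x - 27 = (x + 3)*(x^2 - 9) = (x - 3)*(x + 3)*(x + 3)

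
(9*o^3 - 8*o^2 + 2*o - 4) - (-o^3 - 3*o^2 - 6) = 10*o^3 - 5*o^2 + 2*o + 2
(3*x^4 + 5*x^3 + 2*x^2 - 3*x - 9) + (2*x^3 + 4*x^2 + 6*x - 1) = 3*x^4 + 7*x^3 + 6*x^2 + 3*x - 10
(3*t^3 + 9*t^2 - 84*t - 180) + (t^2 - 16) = 3*t^3 + 10*t^2 - 84*t - 196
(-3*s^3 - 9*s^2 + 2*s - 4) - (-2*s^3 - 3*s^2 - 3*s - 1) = -s^3 - 6*s^2 + 5*s - 3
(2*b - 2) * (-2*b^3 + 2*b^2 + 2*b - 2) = -4*b^4 + 8*b^3 - 8*b + 4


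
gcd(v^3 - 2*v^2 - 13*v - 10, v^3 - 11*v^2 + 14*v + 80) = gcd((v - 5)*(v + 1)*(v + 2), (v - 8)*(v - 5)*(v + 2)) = v^2 - 3*v - 10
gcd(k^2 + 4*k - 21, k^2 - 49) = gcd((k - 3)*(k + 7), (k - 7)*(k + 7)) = k + 7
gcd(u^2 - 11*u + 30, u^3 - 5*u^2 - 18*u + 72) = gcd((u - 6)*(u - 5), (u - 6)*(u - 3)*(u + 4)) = u - 6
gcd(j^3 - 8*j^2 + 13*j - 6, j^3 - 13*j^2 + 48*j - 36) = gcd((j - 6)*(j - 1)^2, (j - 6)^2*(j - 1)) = j^2 - 7*j + 6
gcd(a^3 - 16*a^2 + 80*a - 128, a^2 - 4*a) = a - 4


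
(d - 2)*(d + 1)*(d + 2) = d^3 + d^2 - 4*d - 4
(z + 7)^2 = z^2 + 14*z + 49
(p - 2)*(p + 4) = p^2 + 2*p - 8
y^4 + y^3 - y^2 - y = y*(y - 1)*(y + 1)^2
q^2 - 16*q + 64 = (q - 8)^2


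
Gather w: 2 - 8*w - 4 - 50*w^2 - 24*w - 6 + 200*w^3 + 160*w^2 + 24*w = 200*w^3 + 110*w^2 - 8*w - 8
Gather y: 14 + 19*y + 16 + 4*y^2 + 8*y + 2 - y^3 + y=-y^3 + 4*y^2 + 28*y + 32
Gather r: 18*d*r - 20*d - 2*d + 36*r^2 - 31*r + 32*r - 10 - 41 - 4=-22*d + 36*r^2 + r*(18*d + 1) - 55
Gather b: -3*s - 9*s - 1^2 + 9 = 8 - 12*s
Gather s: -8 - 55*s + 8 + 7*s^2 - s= 7*s^2 - 56*s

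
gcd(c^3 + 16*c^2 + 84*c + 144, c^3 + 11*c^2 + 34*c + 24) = c^2 + 10*c + 24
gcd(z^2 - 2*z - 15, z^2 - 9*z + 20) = z - 5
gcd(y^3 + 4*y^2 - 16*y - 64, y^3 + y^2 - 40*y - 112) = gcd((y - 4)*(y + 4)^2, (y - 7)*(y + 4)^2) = y^2 + 8*y + 16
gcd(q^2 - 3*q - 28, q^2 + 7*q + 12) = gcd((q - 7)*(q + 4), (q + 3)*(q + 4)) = q + 4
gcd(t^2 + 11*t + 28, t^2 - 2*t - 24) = t + 4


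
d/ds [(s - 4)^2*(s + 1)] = (s - 4)*(3*s - 2)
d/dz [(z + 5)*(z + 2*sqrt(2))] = 2*z + 2*sqrt(2) + 5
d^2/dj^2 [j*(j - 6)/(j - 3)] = -18/(j^3 - 9*j^2 + 27*j - 27)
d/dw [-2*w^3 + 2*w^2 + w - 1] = -6*w^2 + 4*w + 1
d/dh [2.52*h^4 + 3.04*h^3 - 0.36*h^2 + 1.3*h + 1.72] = 10.08*h^3 + 9.12*h^2 - 0.72*h + 1.3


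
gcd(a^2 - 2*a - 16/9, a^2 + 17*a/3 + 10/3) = a + 2/3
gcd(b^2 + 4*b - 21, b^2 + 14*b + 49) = b + 7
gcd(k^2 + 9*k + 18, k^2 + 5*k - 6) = k + 6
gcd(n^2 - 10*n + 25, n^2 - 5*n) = n - 5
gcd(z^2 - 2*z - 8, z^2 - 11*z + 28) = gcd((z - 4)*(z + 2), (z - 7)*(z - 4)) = z - 4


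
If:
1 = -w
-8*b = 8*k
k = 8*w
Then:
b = 8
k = -8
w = -1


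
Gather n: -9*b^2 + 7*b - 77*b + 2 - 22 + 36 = -9*b^2 - 70*b + 16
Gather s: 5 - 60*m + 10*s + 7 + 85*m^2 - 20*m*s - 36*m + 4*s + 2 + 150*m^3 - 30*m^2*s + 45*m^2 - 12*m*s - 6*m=150*m^3 + 130*m^2 - 102*m + s*(-30*m^2 - 32*m + 14) + 14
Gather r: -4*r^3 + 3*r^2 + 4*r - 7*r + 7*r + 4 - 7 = -4*r^3 + 3*r^2 + 4*r - 3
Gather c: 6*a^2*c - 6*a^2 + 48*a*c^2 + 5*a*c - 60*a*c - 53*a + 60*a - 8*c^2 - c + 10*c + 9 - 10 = -6*a^2 + 7*a + c^2*(48*a - 8) + c*(6*a^2 - 55*a + 9) - 1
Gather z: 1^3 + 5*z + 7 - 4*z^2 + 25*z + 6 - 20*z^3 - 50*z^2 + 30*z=-20*z^3 - 54*z^2 + 60*z + 14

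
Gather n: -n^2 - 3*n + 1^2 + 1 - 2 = -n^2 - 3*n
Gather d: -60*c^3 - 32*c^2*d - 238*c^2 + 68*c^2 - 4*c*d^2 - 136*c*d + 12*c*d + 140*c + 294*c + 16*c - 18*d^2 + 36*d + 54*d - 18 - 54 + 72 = -60*c^3 - 170*c^2 + 450*c + d^2*(-4*c - 18) + d*(-32*c^2 - 124*c + 90)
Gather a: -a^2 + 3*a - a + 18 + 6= -a^2 + 2*a + 24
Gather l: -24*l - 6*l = -30*l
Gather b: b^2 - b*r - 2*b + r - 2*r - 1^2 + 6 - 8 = b^2 + b*(-r - 2) - r - 3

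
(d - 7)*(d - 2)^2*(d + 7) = d^4 - 4*d^3 - 45*d^2 + 196*d - 196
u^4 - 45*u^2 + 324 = (u - 6)*(u - 3)*(u + 3)*(u + 6)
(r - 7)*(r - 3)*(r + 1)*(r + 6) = r^4 - 3*r^3 - 43*r^2 + 87*r + 126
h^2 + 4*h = h*(h + 4)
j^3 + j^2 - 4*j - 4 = (j - 2)*(j + 1)*(j + 2)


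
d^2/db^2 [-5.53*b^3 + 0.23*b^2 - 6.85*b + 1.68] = 0.46 - 33.18*b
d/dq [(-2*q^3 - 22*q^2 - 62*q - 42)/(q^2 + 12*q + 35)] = 2*(-q^2 - 10*q - 17)/(q^2 + 10*q + 25)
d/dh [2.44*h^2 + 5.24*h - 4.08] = 4.88*h + 5.24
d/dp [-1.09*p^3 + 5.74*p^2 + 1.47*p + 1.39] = -3.27*p^2 + 11.48*p + 1.47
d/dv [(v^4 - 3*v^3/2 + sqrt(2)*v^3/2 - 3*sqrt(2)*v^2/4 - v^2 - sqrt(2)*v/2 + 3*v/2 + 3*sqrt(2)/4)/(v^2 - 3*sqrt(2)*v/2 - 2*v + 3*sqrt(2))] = (8*v^5 - 30*v^4 - 16*sqrt(2)*v^4 + 12*v^3 + 58*sqrt(2)*v^3 - 40*sqrt(2)*v^2 + 47*v^2 - 30*sqrt(2)*v - 36*v - 3 + 24*sqrt(2))/(2*(2*v^4 - 6*sqrt(2)*v^3 - 8*v^3 + 17*v^2 + 24*sqrt(2)*v^2 - 36*v - 24*sqrt(2)*v + 36))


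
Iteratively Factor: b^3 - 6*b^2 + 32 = (b + 2)*(b^2 - 8*b + 16) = (b - 4)*(b + 2)*(b - 4)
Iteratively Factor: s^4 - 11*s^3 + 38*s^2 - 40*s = (s - 4)*(s^3 - 7*s^2 + 10*s) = s*(s - 4)*(s^2 - 7*s + 10) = s*(s - 5)*(s - 4)*(s - 2)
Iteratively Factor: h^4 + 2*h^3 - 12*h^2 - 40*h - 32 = (h + 2)*(h^3 - 12*h - 16) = (h - 4)*(h + 2)*(h^2 + 4*h + 4) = (h - 4)*(h + 2)^2*(h + 2)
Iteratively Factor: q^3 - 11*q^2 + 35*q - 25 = (q - 1)*(q^2 - 10*q + 25) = (q - 5)*(q - 1)*(q - 5)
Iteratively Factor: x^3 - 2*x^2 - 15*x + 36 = (x + 4)*(x^2 - 6*x + 9) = (x - 3)*(x + 4)*(x - 3)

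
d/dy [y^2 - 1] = 2*y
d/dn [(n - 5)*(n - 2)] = 2*n - 7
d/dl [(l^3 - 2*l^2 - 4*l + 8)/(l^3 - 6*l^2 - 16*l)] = 4*(-l^2 - 2*l + 8)/(l^2*(l^2 - 16*l + 64))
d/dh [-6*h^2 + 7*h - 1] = 7 - 12*h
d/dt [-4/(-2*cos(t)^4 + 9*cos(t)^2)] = 8*(4*cos(t)^2 - 9)*sin(t)/((cos(2*t) - 8)^2*cos(t)^3)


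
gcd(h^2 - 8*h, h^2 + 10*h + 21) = 1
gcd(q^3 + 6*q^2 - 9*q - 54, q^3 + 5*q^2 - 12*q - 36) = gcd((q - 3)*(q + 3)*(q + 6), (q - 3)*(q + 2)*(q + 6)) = q^2 + 3*q - 18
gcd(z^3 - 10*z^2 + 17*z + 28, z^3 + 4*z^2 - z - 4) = z + 1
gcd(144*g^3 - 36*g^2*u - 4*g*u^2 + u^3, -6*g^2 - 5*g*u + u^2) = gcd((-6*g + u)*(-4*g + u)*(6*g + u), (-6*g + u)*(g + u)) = -6*g + u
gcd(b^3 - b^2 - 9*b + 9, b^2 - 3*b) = b - 3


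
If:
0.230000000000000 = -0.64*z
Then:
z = -0.36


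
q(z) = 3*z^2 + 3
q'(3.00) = 18.00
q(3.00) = 30.00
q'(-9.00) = -54.00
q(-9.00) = 246.00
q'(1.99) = 11.94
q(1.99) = 14.88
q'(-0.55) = -3.30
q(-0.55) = 3.91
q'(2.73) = 16.38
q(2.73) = 25.36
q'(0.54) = 3.24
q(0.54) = 3.87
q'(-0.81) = -4.86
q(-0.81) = 4.97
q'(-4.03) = -24.18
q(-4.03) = 51.72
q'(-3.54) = -21.24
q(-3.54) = 40.59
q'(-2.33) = -13.98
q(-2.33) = 19.29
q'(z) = 6*z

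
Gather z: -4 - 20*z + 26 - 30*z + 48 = 70 - 50*z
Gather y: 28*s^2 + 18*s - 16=28*s^2 + 18*s - 16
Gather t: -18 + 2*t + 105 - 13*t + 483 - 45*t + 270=840 - 56*t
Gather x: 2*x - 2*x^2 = -2*x^2 + 2*x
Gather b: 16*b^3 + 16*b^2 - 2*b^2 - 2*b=16*b^3 + 14*b^2 - 2*b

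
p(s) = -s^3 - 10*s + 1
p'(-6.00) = -118.00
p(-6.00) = 277.00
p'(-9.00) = -253.00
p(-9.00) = 820.00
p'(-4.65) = -74.87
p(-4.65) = 148.04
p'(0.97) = -12.82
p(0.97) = -9.61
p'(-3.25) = -41.69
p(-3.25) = 67.83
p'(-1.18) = -14.18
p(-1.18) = 14.44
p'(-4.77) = -78.26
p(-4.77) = 157.23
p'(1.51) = -16.84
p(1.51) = -17.54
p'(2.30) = -25.87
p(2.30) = -34.17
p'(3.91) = -55.86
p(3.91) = -97.88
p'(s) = -3*s^2 - 10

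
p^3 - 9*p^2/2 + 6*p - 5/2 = (p - 5/2)*(p - 1)^2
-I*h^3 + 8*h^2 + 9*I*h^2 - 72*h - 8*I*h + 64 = (h - 8)*(h + 8*I)*(-I*h + I)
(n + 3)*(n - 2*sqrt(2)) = n^2 - 2*sqrt(2)*n + 3*n - 6*sqrt(2)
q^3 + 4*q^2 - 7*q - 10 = (q - 2)*(q + 1)*(q + 5)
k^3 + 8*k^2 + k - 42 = (k - 2)*(k + 3)*(k + 7)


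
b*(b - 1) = b^2 - b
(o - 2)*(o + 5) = o^2 + 3*o - 10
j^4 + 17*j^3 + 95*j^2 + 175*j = j*(j + 5)^2*(j + 7)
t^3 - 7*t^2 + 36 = (t - 6)*(t - 3)*(t + 2)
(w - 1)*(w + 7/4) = w^2 + 3*w/4 - 7/4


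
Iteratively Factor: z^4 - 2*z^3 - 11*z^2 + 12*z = (z - 4)*(z^3 + 2*z^2 - 3*z) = (z - 4)*(z + 3)*(z^2 - z) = z*(z - 4)*(z + 3)*(z - 1)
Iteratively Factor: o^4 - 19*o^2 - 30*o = (o + 3)*(o^3 - 3*o^2 - 10*o) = o*(o + 3)*(o^2 - 3*o - 10) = o*(o + 2)*(o + 3)*(o - 5)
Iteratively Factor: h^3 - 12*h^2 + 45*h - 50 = (h - 2)*(h^2 - 10*h + 25) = (h - 5)*(h - 2)*(h - 5)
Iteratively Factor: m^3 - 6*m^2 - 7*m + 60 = (m + 3)*(m^2 - 9*m + 20) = (m - 4)*(m + 3)*(m - 5)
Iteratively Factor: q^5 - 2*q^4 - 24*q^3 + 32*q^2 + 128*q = (q + 4)*(q^4 - 6*q^3 + 32*q) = q*(q + 4)*(q^3 - 6*q^2 + 32) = q*(q - 4)*(q + 4)*(q^2 - 2*q - 8) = q*(q - 4)*(q + 2)*(q + 4)*(q - 4)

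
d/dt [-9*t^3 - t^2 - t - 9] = -27*t^2 - 2*t - 1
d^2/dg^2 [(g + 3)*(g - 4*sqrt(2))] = 2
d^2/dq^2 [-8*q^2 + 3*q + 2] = -16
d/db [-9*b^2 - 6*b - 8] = -18*b - 6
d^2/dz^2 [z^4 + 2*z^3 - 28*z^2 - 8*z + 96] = 12*z^2 + 12*z - 56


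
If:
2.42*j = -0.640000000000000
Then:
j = -0.26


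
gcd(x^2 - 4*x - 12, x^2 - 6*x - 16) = x + 2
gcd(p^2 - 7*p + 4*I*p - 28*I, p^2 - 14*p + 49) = p - 7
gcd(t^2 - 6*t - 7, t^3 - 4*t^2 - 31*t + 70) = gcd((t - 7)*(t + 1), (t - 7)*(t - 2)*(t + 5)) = t - 7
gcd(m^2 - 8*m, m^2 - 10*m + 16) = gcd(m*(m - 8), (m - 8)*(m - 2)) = m - 8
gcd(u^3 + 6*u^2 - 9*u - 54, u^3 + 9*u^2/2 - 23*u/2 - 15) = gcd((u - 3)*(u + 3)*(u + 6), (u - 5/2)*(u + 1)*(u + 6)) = u + 6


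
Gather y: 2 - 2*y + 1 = 3 - 2*y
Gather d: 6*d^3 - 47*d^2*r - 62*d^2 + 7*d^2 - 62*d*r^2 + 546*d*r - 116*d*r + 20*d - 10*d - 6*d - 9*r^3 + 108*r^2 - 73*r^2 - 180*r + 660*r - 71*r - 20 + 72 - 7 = 6*d^3 + d^2*(-47*r - 55) + d*(-62*r^2 + 430*r + 4) - 9*r^3 + 35*r^2 + 409*r + 45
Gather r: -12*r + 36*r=24*r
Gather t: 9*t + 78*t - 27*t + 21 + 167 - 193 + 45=60*t + 40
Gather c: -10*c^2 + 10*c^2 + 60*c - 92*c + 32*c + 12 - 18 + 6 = 0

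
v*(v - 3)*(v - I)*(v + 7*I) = v^4 - 3*v^3 + 6*I*v^3 + 7*v^2 - 18*I*v^2 - 21*v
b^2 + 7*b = b*(b + 7)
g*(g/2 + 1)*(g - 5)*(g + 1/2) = g^4/2 - 5*g^3/4 - 23*g^2/4 - 5*g/2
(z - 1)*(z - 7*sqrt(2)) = z^2 - 7*sqrt(2)*z - z + 7*sqrt(2)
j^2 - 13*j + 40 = (j - 8)*(j - 5)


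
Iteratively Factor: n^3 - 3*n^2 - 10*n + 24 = (n + 3)*(n^2 - 6*n + 8) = (n - 2)*(n + 3)*(n - 4)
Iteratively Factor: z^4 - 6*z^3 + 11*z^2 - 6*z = (z - 1)*(z^3 - 5*z^2 + 6*z) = z*(z - 1)*(z^2 - 5*z + 6) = z*(z - 2)*(z - 1)*(z - 3)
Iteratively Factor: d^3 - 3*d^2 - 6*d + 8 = (d + 2)*(d^2 - 5*d + 4) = (d - 1)*(d + 2)*(d - 4)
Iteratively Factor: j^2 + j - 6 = (j + 3)*(j - 2)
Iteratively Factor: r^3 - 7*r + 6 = (r + 3)*(r^2 - 3*r + 2) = (r - 1)*(r + 3)*(r - 2)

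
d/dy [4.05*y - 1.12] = 4.05000000000000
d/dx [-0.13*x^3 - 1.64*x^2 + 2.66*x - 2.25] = -0.39*x^2 - 3.28*x + 2.66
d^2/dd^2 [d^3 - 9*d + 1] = 6*d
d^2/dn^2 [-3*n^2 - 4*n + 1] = -6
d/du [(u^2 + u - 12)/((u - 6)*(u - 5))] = 6*(-2*u^2 + 14*u - 17)/(u^4 - 22*u^3 + 181*u^2 - 660*u + 900)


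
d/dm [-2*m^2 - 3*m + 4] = -4*m - 3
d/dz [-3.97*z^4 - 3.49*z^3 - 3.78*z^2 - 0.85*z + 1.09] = -15.88*z^3 - 10.47*z^2 - 7.56*z - 0.85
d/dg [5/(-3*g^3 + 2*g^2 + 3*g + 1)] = 5*(9*g^2 - 4*g - 3)/(-3*g^3 + 2*g^2 + 3*g + 1)^2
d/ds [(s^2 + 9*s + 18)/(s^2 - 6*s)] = 3*(-5*s^2 - 12*s + 36)/(s^2*(s^2 - 12*s + 36))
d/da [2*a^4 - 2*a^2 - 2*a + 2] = 8*a^3 - 4*a - 2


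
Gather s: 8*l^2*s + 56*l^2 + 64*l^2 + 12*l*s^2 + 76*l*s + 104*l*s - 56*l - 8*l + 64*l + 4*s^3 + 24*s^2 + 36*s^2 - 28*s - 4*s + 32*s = 120*l^2 + 4*s^3 + s^2*(12*l + 60) + s*(8*l^2 + 180*l)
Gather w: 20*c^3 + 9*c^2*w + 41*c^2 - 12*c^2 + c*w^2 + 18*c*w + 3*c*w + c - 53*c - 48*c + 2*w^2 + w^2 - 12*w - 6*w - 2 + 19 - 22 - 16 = 20*c^3 + 29*c^2 - 100*c + w^2*(c + 3) + w*(9*c^2 + 21*c - 18) - 21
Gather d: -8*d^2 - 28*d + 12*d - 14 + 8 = -8*d^2 - 16*d - 6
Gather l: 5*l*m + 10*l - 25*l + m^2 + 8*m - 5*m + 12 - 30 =l*(5*m - 15) + m^2 + 3*m - 18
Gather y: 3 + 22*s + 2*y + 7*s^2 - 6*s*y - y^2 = 7*s^2 + 22*s - y^2 + y*(2 - 6*s) + 3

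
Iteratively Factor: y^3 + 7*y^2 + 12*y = (y)*(y^2 + 7*y + 12) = y*(y + 3)*(y + 4)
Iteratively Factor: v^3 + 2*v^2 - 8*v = (v - 2)*(v^2 + 4*v) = (v - 2)*(v + 4)*(v)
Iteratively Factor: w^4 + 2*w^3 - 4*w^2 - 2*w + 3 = (w - 1)*(w^3 + 3*w^2 - w - 3) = (w - 1)*(w + 1)*(w^2 + 2*w - 3) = (w - 1)*(w + 1)*(w + 3)*(w - 1)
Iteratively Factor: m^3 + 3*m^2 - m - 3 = (m + 3)*(m^2 - 1) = (m - 1)*(m + 3)*(m + 1)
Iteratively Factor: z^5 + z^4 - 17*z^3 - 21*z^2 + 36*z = (z + 3)*(z^4 - 2*z^3 - 11*z^2 + 12*z) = (z - 4)*(z + 3)*(z^3 + 2*z^2 - 3*z) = z*(z - 4)*(z + 3)*(z^2 + 2*z - 3) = z*(z - 4)*(z - 1)*(z + 3)*(z + 3)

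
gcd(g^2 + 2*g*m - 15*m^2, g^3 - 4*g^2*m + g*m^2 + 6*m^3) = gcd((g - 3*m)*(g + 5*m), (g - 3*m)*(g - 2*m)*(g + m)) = g - 3*m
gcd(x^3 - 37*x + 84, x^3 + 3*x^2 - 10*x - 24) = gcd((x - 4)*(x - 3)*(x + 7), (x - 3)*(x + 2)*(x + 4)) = x - 3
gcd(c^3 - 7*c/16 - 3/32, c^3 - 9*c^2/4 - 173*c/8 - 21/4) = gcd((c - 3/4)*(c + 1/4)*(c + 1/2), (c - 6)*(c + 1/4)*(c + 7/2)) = c + 1/4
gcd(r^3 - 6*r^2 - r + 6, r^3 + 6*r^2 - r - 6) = r^2 - 1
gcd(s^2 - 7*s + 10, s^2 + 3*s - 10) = s - 2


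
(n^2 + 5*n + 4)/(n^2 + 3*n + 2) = (n + 4)/(n + 2)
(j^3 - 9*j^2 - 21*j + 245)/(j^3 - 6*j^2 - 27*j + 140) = (j - 7)/(j - 4)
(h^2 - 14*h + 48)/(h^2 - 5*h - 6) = (h - 8)/(h + 1)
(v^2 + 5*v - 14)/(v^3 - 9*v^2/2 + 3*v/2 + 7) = 2*(v + 7)/(2*v^2 - 5*v - 7)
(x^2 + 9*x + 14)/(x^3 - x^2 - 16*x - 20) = (x + 7)/(x^2 - 3*x - 10)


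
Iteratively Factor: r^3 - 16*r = (r)*(r^2 - 16) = r*(r - 4)*(r + 4)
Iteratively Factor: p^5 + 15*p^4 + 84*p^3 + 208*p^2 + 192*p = (p + 4)*(p^4 + 11*p^3 + 40*p^2 + 48*p) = (p + 4)^2*(p^3 + 7*p^2 + 12*p) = (p + 3)*(p + 4)^2*(p^2 + 4*p) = (p + 3)*(p + 4)^3*(p)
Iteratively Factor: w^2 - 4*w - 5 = (w - 5)*(w + 1)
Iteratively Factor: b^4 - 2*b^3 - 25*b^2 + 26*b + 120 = (b - 3)*(b^3 + b^2 - 22*b - 40) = (b - 5)*(b - 3)*(b^2 + 6*b + 8) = (b - 5)*(b - 3)*(b + 2)*(b + 4)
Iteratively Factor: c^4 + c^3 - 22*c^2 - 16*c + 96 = (c - 2)*(c^3 + 3*c^2 - 16*c - 48) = (c - 2)*(c + 3)*(c^2 - 16) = (c - 4)*(c - 2)*(c + 3)*(c + 4)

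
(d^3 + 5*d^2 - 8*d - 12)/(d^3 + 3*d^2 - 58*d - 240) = (d^2 - d - 2)/(d^2 - 3*d - 40)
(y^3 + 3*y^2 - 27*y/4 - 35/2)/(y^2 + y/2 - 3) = (4*y^2 + 4*y - 35)/(2*(2*y - 3))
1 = 1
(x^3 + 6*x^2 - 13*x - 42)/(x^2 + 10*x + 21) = (x^2 - x - 6)/(x + 3)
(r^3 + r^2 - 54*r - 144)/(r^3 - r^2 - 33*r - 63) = (r^2 - 2*r - 48)/(r^2 - 4*r - 21)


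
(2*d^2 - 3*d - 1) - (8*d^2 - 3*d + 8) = -6*d^2 - 9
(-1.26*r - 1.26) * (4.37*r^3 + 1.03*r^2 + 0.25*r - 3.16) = -5.5062*r^4 - 6.804*r^3 - 1.6128*r^2 + 3.6666*r + 3.9816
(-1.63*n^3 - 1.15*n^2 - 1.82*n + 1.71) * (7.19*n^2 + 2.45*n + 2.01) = -11.7197*n^5 - 12.262*n^4 - 19.1796*n^3 + 5.5244*n^2 + 0.5313*n + 3.4371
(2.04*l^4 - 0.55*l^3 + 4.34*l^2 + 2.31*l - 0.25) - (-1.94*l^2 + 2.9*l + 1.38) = 2.04*l^4 - 0.55*l^3 + 6.28*l^2 - 0.59*l - 1.63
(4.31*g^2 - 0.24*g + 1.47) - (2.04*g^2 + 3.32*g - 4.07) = 2.27*g^2 - 3.56*g + 5.54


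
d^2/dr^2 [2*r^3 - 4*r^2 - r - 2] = 12*r - 8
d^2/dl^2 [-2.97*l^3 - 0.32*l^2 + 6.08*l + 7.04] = -17.82*l - 0.64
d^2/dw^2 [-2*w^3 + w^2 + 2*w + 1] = 2 - 12*w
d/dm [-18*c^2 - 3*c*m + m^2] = -3*c + 2*m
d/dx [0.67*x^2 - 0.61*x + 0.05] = 1.34*x - 0.61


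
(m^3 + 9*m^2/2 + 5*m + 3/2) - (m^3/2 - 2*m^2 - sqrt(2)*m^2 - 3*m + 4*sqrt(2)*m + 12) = m^3/2 + sqrt(2)*m^2 + 13*m^2/2 - 4*sqrt(2)*m + 8*m - 21/2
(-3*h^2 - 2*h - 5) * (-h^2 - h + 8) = 3*h^4 + 5*h^3 - 17*h^2 - 11*h - 40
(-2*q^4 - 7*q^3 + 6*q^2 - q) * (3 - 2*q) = 4*q^5 + 8*q^4 - 33*q^3 + 20*q^2 - 3*q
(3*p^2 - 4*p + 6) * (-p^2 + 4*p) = -3*p^4 + 16*p^3 - 22*p^2 + 24*p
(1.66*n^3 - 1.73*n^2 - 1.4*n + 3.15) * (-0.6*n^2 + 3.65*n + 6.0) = -0.996*n^5 + 7.097*n^4 + 4.4855*n^3 - 17.38*n^2 + 3.0975*n + 18.9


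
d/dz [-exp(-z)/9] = exp(-z)/9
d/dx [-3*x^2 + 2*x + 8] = 2 - 6*x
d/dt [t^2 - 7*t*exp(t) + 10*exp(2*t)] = -7*t*exp(t) + 2*t + 20*exp(2*t) - 7*exp(t)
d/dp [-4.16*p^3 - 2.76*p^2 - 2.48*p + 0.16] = -12.48*p^2 - 5.52*p - 2.48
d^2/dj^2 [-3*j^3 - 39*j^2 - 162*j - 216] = -18*j - 78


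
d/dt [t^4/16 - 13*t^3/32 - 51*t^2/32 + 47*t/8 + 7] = t^3/4 - 39*t^2/32 - 51*t/16 + 47/8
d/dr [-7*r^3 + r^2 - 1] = r*(2 - 21*r)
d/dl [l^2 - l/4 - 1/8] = 2*l - 1/4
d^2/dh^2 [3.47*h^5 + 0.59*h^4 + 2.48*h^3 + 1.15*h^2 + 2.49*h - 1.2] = 69.4*h^3 + 7.08*h^2 + 14.88*h + 2.3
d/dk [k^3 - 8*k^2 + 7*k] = 3*k^2 - 16*k + 7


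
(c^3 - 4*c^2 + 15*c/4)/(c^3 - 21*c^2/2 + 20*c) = (c - 3/2)/(c - 8)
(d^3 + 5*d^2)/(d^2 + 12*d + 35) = d^2/(d + 7)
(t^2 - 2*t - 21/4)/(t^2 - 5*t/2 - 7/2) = (t + 3/2)/(t + 1)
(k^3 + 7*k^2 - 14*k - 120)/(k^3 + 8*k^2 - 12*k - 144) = (k + 5)/(k + 6)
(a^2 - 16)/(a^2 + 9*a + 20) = (a - 4)/(a + 5)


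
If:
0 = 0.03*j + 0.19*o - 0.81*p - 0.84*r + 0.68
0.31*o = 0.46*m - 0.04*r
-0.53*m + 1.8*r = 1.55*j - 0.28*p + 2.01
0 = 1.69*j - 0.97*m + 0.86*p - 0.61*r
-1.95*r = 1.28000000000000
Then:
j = -1.46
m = -1.18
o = -1.67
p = 1.08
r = -0.66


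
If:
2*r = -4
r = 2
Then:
No Solution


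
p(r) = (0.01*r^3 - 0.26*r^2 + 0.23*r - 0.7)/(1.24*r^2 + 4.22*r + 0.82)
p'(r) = (-2.48*r - 4.22)*(0.01*r^3 - 0.26*r^2 + 0.23*r - 0.7)/(1.24*r^2 + 4.22*r + 0.82)^2 + (0.03*r^2 - 0.52*r + 0.23)/(1.24*r^2 + 4.22*r + 0.82)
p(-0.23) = 9.02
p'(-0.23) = 383.16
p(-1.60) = 0.64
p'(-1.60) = -0.35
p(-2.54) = 1.65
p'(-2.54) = -2.72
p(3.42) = -0.09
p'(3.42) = -0.00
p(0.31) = -0.29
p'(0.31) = 0.68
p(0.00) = -0.85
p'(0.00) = 4.67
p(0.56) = -0.18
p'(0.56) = 0.27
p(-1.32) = 0.57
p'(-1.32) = -0.17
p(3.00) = -0.08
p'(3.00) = -0.00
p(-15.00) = -0.45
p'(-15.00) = 0.00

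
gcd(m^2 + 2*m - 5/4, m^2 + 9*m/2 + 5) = m + 5/2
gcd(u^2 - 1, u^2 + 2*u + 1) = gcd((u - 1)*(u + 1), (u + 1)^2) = u + 1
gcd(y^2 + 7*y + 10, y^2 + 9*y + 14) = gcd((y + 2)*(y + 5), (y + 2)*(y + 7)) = y + 2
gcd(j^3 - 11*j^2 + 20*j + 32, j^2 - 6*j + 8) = j - 4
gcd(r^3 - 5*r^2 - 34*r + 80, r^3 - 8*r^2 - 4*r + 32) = r^2 - 10*r + 16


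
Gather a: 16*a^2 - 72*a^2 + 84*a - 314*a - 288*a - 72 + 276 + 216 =-56*a^2 - 518*a + 420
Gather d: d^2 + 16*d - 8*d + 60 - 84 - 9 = d^2 + 8*d - 33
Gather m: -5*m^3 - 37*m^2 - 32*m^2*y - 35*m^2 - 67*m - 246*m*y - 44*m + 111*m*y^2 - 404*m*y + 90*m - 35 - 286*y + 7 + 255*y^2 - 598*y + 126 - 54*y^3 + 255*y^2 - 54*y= -5*m^3 + m^2*(-32*y - 72) + m*(111*y^2 - 650*y - 21) - 54*y^3 + 510*y^2 - 938*y + 98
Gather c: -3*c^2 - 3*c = -3*c^2 - 3*c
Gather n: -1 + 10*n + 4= 10*n + 3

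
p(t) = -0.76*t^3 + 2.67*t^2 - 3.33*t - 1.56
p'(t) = -2.28*t^2 + 5.34*t - 3.33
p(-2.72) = 42.55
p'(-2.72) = -34.72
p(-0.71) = 2.42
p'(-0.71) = -8.27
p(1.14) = -3.01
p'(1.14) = -0.21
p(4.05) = -21.74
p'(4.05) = -19.10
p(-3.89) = 96.53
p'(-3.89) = -58.60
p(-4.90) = 168.28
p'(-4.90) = -84.24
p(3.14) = -9.22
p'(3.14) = -9.04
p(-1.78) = 17.11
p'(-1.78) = -20.06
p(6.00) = -89.58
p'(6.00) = -53.37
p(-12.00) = 1736.16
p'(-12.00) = -395.73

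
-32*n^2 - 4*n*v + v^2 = (-8*n + v)*(4*n + v)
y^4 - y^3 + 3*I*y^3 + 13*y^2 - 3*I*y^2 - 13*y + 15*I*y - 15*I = (y - 1)*(y - 3*I)*(y + I)*(y + 5*I)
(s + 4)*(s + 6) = s^2 + 10*s + 24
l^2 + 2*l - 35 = (l - 5)*(l + 7)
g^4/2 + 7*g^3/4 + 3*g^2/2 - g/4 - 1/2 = (g/2 + 1/2)*(g - 1/2)*(g + 1)*(g + 2)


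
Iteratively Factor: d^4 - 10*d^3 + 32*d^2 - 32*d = (d - 4)*(d^3 - 6*d^2 + 8*d) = (d - 4)*(d - 2)*(d^2 - 4*d) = d*(d - 4)*(d - 2)*(d - 4)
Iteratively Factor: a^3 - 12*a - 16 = (a + 2)*(a^2 - 2*a - 8) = (a - 4)*(a + 2)*(a + 2)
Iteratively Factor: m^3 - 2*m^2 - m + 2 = (m - 1)*(m^2 - m - 2) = (m - 2)*(m - 1)*(m + 1)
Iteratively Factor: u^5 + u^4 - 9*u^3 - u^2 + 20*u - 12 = (u - 1)*(u^4 + 2*u^3 - 7*u^2 - 8*u + 12) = (u - 2)*(u - 1)*(u^3 + 4*u^2 + u - 6) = (u - 2)*(u - 1)*(u + 3)*(u^2 + u - 2) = (u - 2)*(u - 1)^2*(u + 3)*(u + 2)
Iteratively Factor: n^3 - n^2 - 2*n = (n + 1)*(n^2 - 2*n) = (n - 2)*(n + 1)*(n)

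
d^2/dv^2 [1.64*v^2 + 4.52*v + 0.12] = 3.28000000000000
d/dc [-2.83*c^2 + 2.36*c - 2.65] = 2.36 - 5.66*c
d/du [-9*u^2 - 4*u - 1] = -18*u - 4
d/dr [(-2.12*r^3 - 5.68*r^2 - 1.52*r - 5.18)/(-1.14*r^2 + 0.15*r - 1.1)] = (2.4168*r^4 - 0.636000000000001*r^3 + 4.4112*r^2 + 0.685600000000003*r + 2.449)/(1.2996*r^4 - 0.342*r^3 + 2.5305*r^2 - 0.33*r + 1.21)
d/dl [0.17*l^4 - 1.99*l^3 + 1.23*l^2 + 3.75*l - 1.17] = 0.68*l^3 - 5.97*l^2 + 2.46*l + 3.75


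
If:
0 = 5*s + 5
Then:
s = -1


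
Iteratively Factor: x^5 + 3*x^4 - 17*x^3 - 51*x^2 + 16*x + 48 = (x + 1)*(x^4 + 2*x^3 - 19*x^2 - 32*x + 48) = (x + 1)*(x + 4)*(x^3 - 2*x^2 - 11*x + 12) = (x - 4)*(x + 1)*(x + 4)*(x^2 + 2*x - 3) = (x - 4)*(x - 1)*(x + 1)*(x + 4)*(x + 3)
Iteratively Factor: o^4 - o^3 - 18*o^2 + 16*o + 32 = (o - 2)*(o^3 + o^2 - 16*o - 16) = (o - 4)*(o - 2)*(o^2 + 5*o + 4) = (o - 4)*(o - 2)*(o + 1)*(o + 4)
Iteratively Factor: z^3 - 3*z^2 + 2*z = (z - 1)*(z^2 - 2*z) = z*(z - 1)*(z - 2)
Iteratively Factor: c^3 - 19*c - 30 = (c - 5)*(c^2 + 5*c + 6) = (c - 5)*(c + 3)*(c + 2)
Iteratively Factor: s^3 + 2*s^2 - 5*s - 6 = (s + 1)*(s^2 + s - 6) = (s + 1)*(s + 3)*(s - 2)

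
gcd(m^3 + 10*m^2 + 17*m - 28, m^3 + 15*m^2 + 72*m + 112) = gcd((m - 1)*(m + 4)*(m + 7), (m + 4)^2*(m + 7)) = m^2 + 11*m + 28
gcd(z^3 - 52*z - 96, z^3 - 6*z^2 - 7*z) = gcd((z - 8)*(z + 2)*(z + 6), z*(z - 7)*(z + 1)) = 1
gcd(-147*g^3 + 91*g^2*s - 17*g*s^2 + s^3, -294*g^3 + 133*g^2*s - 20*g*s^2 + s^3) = 49*g^2 - 14*g*s + s^2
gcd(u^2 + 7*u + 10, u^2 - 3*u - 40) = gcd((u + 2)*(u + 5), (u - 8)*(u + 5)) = u + 5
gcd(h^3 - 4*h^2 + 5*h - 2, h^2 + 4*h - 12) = h - 2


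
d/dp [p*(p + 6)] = 2*p + 6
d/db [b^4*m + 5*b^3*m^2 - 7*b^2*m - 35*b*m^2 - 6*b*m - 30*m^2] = m*(4*b^3 + 15*b^2*m - 14*b - 35*m - 6)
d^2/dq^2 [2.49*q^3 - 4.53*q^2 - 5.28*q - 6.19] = 14.94*q - 9.06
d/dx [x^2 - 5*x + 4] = 2*x - 5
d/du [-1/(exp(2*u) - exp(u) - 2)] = (2*exp(u) - 1)*exp(u)/(-exp(2*u) + exp(u) + 2)^2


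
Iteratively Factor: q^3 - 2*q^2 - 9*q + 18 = (q + 3)*(q^2 - 5*q + 6) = (q - 3)*(q + 3)*(q - 2)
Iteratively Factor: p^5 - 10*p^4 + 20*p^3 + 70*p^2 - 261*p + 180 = (p - 1)*(p^4 - 9*p^3 + 11*p^2 + 81*p - 180) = (p - 1)*(p + 3)*(p^3 - 12*p^2 + 47*p - 60) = (p - 3)*(p - 1)*(p + 3)*(p^2 - 9*p + 20) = (p - 5)*(p - 3)*(p - 1)*(p + 3)*(p - 4)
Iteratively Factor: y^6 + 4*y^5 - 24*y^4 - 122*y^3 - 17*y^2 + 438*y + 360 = (y - 2)*(y^5 + 6*y^4 - 12*y^3 - 146*y^2 - 309*y - 180) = (y - 2)*(y + 4)*(y^4 + 2*y^3 - 20*y^2 - 66*y - 45) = (y - 5)*(y - 2)*(y + 4)*(y^3 + 7*y^2 + 15*y + 9) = (y - 5)*(y - 2)*(y + 3)*(y + 4)*(y^2 + 4*y + 3) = (y - 5)*(y - 2)*(y + 1)*(y + 3)*(y + 4)*(y + 3)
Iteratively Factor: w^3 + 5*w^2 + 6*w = (w + 3)*(w^2 + 2*w) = (w + 2)*(w + 3)*(w)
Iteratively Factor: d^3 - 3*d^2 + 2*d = (d)*(d^2 - 3*d + 2) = d*(d - 2)*(d - 1)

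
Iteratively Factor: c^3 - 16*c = (c + 4)*(c^2 - 4*c) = c*(c + 4)*(c - 4)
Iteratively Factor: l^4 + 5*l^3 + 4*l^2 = (l)*(l^3 + 5*l^2 + 4*l) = l^2*(l^2 + 5*l + 4) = l^2*(l + 4)*(l + 1)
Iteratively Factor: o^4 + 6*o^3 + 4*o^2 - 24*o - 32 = (o + 4)*(o^3 + 2*o^2 - 4*o - 8) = (o + 2)*(o + 4)*(o^2 - 4) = (o - 2)*(o + 2)*(o + 4)*(o + 2)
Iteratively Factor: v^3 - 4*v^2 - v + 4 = (v + 1)*(v^2 - 5*v + 4) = (v - 1)*(v + 1)*(v - 4)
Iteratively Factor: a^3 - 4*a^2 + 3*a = (a - 3)*(a^2 - a) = a*(a - 3)*(a - 1)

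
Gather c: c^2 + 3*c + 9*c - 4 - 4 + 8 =c^2 + 12*c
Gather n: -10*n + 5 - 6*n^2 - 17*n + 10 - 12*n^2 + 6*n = -18*n^2 - 21*n + 15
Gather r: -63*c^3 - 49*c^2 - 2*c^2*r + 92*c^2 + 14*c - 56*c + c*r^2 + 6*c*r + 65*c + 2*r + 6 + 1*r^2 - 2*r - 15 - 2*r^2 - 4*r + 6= -63*c^3 + 43*c^2 + 23*c + r^2*(c - 1) + r*(-2*c^2 + 6*c - 4) - 3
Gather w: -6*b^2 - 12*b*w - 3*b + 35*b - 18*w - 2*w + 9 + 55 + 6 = -6*b^2 + 32*b + w*(-12*b - 20) + 70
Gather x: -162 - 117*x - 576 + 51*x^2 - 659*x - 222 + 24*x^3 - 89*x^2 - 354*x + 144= 24*x^3 - 38*x^2 - 1130*x - 816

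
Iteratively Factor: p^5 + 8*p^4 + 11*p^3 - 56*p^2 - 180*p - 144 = (p - 3)*(p^4 + 11*p^3 + 44*p^2 + 76*p + 48) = (p - 3)*(p + 4)*(p^3 + 7*p^2 + 16*p + 12) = (p - 3)*(p + 2)*(p + 4)*(p^2 + 5*p + 6) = (p - 3)*(p + 2)^2*(p + 4)*(p + 3)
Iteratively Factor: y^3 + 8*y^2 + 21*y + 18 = (y + 2)*(y^2 + 6*y + 9) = (y + 2)*(y + 3)*(y + 3)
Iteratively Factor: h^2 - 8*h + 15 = (h - 5)*(h - 3)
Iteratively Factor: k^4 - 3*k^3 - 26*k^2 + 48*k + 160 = (k - 4)*(k^3 + k^2 - 22*k - 40) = (k - 4)*(k + 4)*(k^2 - 3*k - 10) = (k - 5)*(k - 4)*(k + 4)*(k + 2)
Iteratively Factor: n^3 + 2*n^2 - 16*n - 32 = (n - 4)*(n^2 + 6*n + 8) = (n - 4)*(n + 2)*(n + 4)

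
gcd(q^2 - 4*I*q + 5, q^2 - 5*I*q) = q - 5*I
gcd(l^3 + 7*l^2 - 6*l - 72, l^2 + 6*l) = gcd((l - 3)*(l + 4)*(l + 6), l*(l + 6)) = l + 6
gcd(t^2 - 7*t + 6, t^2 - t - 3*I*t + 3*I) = t - 1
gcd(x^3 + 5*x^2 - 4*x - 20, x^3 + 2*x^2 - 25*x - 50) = x^2 + 7*x + 10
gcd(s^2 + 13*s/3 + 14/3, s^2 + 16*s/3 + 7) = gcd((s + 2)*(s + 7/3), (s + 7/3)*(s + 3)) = s + 7/3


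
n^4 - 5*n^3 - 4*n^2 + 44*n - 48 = (n - 4)*(n - 2)^2*(n + 3)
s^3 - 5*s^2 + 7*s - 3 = (s - 3)*(s - 1)^2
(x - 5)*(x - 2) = x^2 - 7*x + 10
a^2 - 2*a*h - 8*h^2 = (a - 4*h)*(a + 2*h)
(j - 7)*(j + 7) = j^2 - 49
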